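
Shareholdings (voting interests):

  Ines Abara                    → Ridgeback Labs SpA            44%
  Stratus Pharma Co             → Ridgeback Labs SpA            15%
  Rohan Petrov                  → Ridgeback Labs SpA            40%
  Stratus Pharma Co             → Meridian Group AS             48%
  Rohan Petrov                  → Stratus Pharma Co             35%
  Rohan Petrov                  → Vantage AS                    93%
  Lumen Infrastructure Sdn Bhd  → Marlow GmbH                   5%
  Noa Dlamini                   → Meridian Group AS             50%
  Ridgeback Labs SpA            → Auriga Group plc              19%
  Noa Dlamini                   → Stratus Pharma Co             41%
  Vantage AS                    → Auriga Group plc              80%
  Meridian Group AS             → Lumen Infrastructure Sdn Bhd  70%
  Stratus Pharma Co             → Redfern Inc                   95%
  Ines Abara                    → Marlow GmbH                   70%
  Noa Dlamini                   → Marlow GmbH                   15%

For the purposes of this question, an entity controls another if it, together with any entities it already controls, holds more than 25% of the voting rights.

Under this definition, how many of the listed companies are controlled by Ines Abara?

2

Ines holds 44% of Ridgeback, so Ines controls Ridgeback.
Ines holds 70% of Marlow, so Ines controls Marlow.
No other company's threshold is met.
Ines controls 2 companies.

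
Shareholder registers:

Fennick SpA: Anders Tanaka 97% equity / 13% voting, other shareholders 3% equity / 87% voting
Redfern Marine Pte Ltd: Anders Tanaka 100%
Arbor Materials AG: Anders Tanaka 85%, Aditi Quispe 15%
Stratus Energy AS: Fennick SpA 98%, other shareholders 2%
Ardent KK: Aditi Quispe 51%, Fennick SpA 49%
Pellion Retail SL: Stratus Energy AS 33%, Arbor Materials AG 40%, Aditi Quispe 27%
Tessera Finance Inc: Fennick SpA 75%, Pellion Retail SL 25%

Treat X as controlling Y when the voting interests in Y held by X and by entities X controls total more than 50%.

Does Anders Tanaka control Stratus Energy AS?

Anders holds 100% of Redfern, so Anders controls Redfern.
Anders holds 85% of Arbor, so Anders controls Arbor.
Neither Anders nor any entity Anders controls holds any voting interest in Stratus.
So Anders does not control Stratus.

No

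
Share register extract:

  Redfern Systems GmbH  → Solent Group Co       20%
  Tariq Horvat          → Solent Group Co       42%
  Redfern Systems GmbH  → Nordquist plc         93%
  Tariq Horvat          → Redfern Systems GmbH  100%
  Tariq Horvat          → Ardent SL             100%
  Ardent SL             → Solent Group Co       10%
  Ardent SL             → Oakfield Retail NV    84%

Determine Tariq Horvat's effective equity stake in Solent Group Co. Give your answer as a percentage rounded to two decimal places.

72.00%

Tariq reaches Solent along 3 paths.
Direct stake: 42% = 42%.
Via Ardent: 100% × 10% = 10%.
Via Redfern: 100% × 20% = 20%.
Total: 42% + 10% + 20% = 72%.
Rounded: 72.00%.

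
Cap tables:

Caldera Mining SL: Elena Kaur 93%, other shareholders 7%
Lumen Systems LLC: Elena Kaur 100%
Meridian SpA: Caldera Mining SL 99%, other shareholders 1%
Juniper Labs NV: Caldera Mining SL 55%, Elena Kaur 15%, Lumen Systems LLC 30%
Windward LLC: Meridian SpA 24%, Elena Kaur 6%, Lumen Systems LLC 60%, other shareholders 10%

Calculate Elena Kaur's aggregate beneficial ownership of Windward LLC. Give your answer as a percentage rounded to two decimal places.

88.10%

Elena reaches Windward along 3 paths.
Via Caldera → Meridian: 93% × 99% × 24% = 22.0968%.
Direct stake: 6% = 6%.
Via Lumen: 100% × 60% = 60%.
Total: 22.0968% + 6% + 60% = 88.0968%.
Rounded: 88.10%.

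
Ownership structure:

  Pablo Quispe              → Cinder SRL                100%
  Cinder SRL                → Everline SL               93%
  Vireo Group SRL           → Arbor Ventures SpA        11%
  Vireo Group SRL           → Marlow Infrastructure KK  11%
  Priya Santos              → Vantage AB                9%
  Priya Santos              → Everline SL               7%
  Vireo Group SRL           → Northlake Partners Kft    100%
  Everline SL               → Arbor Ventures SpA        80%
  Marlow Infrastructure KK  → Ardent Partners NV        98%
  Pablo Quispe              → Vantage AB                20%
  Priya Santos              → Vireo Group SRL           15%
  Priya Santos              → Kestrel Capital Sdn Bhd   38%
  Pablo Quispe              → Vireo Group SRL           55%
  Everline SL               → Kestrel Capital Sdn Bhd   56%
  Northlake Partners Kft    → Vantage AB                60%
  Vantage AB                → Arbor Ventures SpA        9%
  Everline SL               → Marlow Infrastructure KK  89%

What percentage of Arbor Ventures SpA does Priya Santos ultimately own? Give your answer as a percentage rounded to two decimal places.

8.87%

Priya reaches Arbor along 4 paths.
Via Vireo → Northlake → Vantage: 15% × 100% × 60% × 9% = 0.81%.
Via Vantage: 9% × 9% = 0.81%.
Via Everline: 7% × 80% = 5.6%.
Via Vireo: 15% × 11% = 1.65%.
Total: 0.81% + 0.81% + 5.6% + 1.65% = 8.87%.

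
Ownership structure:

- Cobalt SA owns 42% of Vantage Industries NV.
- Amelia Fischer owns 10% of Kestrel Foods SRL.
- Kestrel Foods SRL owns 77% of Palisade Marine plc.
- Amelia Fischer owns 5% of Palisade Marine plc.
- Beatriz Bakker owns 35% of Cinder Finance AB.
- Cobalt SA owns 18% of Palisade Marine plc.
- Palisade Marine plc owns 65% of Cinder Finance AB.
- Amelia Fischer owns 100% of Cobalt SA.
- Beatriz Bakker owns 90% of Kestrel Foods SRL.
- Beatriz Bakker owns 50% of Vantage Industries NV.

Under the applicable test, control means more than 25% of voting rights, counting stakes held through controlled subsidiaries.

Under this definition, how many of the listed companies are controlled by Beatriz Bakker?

4

Beatriz holds 90% of Kestrel, so Beatriz controls Kestrel.
Beatriz holds 50% of Vantage, so Beatriz controls Vantage.
Kestrel holds 77% of Palisade, so Beatriz controls Palisade.
Beatriz and Palisade together hold 35% + 65% = 100% of Cinder, so Beatriz controls Cinder.
No other company's threshold is met.
Beatriz controls 4 companies.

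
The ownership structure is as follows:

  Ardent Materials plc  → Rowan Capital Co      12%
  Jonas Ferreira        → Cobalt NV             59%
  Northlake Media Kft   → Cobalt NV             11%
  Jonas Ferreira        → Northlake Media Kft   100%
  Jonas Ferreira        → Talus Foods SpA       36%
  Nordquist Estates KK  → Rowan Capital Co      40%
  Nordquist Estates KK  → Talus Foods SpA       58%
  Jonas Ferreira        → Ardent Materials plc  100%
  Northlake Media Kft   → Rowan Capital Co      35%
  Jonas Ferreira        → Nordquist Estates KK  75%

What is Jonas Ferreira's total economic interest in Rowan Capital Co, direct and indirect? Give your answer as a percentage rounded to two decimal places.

77.00%

Jonas reaches Rowan along 3 paths.
Via Northlake: 100% × 35% = 35%.
Via Nordquist: 75% × 40% = 30%.
Via Ardent: 100% × 12% = 12%.
Total: 35% + 30% + 12% = 77%.
Rounded: 77.00%.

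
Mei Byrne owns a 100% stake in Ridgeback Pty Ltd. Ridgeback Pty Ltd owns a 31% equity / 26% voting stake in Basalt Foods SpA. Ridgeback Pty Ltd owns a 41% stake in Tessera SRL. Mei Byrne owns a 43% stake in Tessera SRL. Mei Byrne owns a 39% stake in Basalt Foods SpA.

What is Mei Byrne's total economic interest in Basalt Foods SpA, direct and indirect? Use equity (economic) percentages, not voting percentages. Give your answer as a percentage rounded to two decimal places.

Mei reaches Basalt along 2 paths.
Direct stake: 39% = 39%.
Via Ridgeback: 100% × 31% = 31%.
Total: 39% + 31% = 70%.
Rounded: 70.00%.

70.00%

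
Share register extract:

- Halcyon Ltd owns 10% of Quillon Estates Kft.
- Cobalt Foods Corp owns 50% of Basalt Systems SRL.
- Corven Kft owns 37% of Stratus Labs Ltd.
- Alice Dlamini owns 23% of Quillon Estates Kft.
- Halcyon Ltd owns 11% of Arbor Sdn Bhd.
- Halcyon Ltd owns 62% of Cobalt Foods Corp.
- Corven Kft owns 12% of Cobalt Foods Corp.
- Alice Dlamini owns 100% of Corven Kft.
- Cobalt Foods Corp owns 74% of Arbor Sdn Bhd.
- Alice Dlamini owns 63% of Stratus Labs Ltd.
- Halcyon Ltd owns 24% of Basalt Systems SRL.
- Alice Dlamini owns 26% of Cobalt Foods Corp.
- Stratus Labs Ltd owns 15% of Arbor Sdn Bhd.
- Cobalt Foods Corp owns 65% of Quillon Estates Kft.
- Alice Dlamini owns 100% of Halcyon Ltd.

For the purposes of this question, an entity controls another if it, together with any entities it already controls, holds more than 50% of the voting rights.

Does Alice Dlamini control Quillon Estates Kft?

Yes

Alice holds 100% of Halcyon, so Alice controls Halcyon.
Alice holds 100% of Corven, so Alice controls Corven.
Alice and Corven and Halcyon together hold 26% + 12% + 62% = 100% of Cobalt, so Alice controls Cobalt.
Cobalt and Halcyon and Alice together hold 65% + 10% + 23% = 98% of Quillon, so Alice controls Quillon.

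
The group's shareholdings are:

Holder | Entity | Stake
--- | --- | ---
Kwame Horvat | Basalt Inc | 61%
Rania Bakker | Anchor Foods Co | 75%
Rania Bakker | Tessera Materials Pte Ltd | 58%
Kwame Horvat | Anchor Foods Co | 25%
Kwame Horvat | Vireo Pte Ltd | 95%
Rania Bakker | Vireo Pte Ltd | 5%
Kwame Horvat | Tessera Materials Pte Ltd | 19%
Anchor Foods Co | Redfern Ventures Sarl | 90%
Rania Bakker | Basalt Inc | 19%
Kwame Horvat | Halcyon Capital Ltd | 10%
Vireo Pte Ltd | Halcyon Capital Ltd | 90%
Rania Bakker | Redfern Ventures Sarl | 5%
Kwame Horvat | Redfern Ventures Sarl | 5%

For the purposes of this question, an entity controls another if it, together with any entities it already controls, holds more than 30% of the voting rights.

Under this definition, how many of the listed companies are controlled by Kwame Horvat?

3

Kwame holds 95% of Vireo, so Kwame controls Vireo.
Kwame holds 61% of Basalt, so Kwame controls Basalt.
Kwame and Vireo together hold 10% + 90% = 100% of Halcyon, so Kwame controls Halcyon.
No other company's threshold is met.
Kwame controls 3 companies.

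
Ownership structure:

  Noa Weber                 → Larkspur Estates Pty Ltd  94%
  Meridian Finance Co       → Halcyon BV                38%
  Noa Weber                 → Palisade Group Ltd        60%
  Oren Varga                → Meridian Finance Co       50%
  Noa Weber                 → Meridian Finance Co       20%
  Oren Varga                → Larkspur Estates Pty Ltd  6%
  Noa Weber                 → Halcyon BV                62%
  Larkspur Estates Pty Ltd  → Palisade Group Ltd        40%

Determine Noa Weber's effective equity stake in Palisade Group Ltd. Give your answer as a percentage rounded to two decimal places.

97.60%

Noa reaches Palisade along 2 paths.
Via Larkspur: 94% × 40% = 37.6%.
Direct stake: 60% = 60%.
Total: 37.6% + 60% = 97.6%.
Rounded: 97.60%.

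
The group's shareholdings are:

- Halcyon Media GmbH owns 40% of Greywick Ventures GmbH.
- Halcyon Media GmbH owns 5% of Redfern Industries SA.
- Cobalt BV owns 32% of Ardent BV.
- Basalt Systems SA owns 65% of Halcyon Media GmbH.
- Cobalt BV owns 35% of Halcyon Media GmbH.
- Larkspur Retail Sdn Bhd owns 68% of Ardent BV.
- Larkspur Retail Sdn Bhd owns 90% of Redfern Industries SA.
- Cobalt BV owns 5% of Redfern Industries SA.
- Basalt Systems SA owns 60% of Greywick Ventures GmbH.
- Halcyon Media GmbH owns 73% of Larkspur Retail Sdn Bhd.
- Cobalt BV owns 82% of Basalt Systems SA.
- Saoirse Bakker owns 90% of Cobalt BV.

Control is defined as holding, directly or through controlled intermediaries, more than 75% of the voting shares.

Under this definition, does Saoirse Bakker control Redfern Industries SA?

No

Saoirse holds 90% of Cobalt, so Saoirse controls Cobalt.
Cobalt holds 82% of Basalt, so Saoirse controls Basalt.
Basalt and Cobalt together hold 65% + 35% = 100% of Halcyon, so Saoirse controls Halcyon.
Halcyon and Basalt together hold 40% + 60% = 100% of Greywick, so Saoirse controls Greywick.
In Redfern, Saoirse's side holds only 5% + 5% = 10%, not > 75%.
So Saoirse does not control Redfern.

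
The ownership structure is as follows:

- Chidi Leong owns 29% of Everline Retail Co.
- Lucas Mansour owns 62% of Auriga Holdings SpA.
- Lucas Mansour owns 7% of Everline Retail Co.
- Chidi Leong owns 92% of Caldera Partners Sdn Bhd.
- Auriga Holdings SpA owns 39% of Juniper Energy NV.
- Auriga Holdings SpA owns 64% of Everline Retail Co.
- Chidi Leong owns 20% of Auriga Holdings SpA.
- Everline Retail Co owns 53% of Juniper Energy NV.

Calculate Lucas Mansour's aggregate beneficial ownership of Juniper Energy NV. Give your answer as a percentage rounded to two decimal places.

48.92%

Lucas reaches Juniper along 3 paths.
Via Everline: 7% × 53% = 3.71%.
Via Auriga → Everline: 62% × 64% × 53% = 21.0304%.
Via Auriga: 62% × 39% = 24.18%.
Total: 3.71% + 21.0304% + 24.18% = 48.9204%.
Rounded: 48.92%.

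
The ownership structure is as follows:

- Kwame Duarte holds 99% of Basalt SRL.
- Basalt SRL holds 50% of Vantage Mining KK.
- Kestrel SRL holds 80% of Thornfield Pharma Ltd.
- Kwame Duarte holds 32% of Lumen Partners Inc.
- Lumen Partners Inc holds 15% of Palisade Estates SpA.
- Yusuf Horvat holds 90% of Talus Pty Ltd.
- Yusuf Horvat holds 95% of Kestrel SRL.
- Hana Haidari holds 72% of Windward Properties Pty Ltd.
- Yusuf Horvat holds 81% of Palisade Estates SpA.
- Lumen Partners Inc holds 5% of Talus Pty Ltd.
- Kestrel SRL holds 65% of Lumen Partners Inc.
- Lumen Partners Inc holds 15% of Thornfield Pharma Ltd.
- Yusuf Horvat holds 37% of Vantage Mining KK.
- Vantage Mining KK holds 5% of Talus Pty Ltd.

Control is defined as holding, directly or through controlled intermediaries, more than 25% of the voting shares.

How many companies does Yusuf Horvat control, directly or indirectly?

Yusuf holds 95% of Kestrel, so Yusuf controls Kestrel.
Kestrel holds 65% of Lumen, so Yusuf controls Lumen.
Kestrel and Lumen together hold 80% + 15% = 95% of Thornfield, so Yusuf controls Thornfield.
Yusuf holds 37% of Vantage, so Yusuf controls Vantage.
Lumen and Yusuf together hold 15% + 81% = 96% of Palisade, so Yusuf controls Palisade.
Yusuf and Vantage and Lumen together hold 90% + 5% + 5% = 100% of Talus, so Yusuf controls Talus.
No other company's threshold is met.
Yusuf controls 6 companies.

6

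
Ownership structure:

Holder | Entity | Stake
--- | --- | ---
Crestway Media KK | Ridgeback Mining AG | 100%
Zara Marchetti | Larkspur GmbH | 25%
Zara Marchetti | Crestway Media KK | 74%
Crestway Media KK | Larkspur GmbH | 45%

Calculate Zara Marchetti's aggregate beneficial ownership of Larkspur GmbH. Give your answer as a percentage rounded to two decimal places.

58.30%

Zara reaches Larkspur along 2 paths.
Direct stake: 25% = 25%.
Via Crestway: 74% × 45% = 33.3%.
Total: 25% + 33.3% = 58.3%.
Rounded: 58.30%.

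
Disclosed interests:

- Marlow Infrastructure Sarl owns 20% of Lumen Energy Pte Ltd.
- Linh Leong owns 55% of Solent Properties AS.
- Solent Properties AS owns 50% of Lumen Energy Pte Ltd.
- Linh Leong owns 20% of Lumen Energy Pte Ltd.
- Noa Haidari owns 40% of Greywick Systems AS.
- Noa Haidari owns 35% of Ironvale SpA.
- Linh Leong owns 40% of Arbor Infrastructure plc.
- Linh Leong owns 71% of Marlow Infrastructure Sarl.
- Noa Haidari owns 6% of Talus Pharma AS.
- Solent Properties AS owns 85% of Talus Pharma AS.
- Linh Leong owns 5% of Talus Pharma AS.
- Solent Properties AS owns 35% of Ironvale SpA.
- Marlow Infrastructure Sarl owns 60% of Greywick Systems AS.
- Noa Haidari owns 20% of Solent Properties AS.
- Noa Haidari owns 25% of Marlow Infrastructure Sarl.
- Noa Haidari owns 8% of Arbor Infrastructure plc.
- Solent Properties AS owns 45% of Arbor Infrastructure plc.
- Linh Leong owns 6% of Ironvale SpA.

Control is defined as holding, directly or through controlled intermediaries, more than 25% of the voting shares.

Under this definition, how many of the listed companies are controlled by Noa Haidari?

2

Noa holds 35% of Ironvale, so Noa controls Ironvale.
Noa holds 40% of Greywick, so Noa controls Greywick.
No other company's threshold is met.
Noa controls 2 companies.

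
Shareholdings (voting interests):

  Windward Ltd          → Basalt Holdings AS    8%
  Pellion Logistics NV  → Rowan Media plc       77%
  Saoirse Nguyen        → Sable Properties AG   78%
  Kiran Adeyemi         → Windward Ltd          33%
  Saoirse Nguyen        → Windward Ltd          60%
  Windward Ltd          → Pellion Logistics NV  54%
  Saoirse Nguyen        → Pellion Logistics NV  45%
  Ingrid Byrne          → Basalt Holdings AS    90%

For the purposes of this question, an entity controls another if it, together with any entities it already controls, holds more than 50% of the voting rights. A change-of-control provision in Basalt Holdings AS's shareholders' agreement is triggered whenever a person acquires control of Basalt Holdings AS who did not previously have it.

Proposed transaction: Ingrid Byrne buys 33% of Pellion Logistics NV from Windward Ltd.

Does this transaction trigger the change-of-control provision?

The purchase adds only to Ingrid's holdings (Windward's stake shrinks), so Ingrid is the only person who could newly come to control Basalt.
Ingrid holds 90% of Basalt, so Ingrid controls Basalt.
So Ingrid already controls Basalt before the transaction.
After the purchase, Ingrid holds 33% of Pellion directly, and Windward's stake falls to 21%.
Ingrid controlled Basalt already, so this is not a new person acquiring control; every other person's position is unchanged or reduced.
No new person acquires control, so the clause is not triggered.

No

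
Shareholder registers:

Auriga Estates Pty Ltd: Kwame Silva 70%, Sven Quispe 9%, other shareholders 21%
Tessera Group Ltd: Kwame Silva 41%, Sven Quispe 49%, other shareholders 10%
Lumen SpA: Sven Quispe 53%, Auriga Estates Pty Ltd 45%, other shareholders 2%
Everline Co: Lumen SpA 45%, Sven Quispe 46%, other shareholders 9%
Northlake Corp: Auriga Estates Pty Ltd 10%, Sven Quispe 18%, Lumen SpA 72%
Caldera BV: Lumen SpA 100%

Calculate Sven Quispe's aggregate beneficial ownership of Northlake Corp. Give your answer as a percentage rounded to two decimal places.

59.98%

Sven reaches Northlake along 4 paths.
Via Auriga: 9% × 10% = 0.9%.
Direct stake: 18% = 18%.
Via Lumen: 53% × 72% = 38.16%.
Via Auriga → Lumen: 9% × 45% × 72% = 2.916%.
Total: 0.9% + 18% + 38.16% + 2.916% = 59.976%.
Rounded: 59.98%.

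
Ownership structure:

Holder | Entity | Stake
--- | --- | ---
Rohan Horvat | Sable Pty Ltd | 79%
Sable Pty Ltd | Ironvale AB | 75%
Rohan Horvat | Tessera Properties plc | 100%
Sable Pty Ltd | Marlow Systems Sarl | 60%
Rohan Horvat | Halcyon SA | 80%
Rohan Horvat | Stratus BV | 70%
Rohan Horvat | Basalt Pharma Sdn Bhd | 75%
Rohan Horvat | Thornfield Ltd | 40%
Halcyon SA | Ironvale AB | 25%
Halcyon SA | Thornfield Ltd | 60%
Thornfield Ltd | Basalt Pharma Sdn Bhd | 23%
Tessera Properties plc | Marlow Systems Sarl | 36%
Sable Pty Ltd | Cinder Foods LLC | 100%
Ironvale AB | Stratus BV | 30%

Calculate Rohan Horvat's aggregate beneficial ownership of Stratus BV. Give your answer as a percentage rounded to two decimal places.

Rohan reaches Stratus along 3 paths.
Direct stake: 70% = 70%.
Via Sable → Ironvale: 79% × 75% × 30% = 17.775%.
Via Halcyon → Ironvale: 80% × 25% × 30% = 6%.
Total: 70% + 17.775% + 6% = 93.775%.
Rounded: 93.78%.

93.78%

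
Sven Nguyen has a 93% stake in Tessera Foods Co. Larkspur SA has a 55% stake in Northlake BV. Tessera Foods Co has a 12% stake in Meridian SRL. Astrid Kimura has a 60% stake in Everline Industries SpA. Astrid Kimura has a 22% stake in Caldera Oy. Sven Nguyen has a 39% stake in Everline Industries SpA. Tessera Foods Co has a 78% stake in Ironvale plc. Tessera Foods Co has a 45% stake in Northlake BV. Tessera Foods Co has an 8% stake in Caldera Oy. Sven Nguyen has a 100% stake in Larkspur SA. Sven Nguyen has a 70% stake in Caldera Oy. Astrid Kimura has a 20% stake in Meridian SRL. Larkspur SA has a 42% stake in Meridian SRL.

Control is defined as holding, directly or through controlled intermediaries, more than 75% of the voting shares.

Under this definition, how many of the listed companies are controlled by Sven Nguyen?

Sven holds 93% of Tessera, so Sven controls Tessera.
Sven holds 100% of Larkspur, so Sven controls Larkspur.
Sven and Tessera together hold 70% + 8% = 78% of Caldera, so Sven controls Caldera.
Tessera holds 78% of Ironvale, so Sven controls Ironvale.
Larkspur and Tessera together hold 55% + 45% = 100% of Northlake, so Sven controls Northlake.
No other company's threshold is met.
Sven controls 5 companies.

5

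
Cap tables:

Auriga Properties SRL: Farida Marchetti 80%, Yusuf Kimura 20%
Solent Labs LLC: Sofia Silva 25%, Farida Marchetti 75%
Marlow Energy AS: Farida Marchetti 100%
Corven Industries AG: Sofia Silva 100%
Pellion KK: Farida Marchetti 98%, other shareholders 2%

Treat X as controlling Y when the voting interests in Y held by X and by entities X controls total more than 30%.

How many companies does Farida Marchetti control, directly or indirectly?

Farida holds 80% of Auriga, so Farida controls Auriga.
Farida holds 75% of Solent, so Farida controls Solent.
Farida holds 100% of Marlow, so Farida controls Marlow.
Farida holds 98% of Pellion, so Farida controls Pellion.
No other company's threshold is met.
Farida controls 4 companies.

4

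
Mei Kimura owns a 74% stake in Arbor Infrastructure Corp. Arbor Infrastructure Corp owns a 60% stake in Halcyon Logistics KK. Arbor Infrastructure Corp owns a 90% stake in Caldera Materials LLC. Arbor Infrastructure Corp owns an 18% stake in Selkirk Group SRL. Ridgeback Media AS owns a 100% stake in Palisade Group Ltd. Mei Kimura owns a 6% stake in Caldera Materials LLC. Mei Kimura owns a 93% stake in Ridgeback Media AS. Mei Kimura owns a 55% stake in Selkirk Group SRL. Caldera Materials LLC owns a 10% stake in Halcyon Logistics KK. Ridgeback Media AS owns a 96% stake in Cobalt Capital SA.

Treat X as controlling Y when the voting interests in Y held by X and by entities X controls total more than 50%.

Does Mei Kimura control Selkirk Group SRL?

Mei holds 74% of Arbor, so Mei controls Arbor.
Mei and Arbor together hold 55% + 18% = 73% of Selkirk, so Mei controls Selkirk.

Yes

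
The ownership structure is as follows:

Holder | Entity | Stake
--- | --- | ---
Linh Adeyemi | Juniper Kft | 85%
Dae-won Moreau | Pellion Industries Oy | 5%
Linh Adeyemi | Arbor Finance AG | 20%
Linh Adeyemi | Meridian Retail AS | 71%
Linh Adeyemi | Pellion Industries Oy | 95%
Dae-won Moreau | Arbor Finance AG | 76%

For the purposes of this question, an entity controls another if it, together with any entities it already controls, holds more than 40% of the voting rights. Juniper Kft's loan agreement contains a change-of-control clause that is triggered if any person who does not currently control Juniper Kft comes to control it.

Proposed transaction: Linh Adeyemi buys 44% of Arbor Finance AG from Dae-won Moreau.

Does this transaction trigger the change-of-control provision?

The purchase adds only to Linh's holdings (Dae-won's stake shrinks), so Linh is the only person who could newly come to control Juniper.
Linh holds 85% of Juniper, so Linh controls Juniper.
So Linh already controls Juniper before the transaction.
After the purchase, Linh's direct stake in Arbor rises to 20% + 44% = 64%, and Dae-won's stake falls to 32%.
Linh controlled Juniper already, so this is not a new person acquiring control; every other person's position is unchanged or reduced.
No new person acquires control, so the clause is not triggered.

No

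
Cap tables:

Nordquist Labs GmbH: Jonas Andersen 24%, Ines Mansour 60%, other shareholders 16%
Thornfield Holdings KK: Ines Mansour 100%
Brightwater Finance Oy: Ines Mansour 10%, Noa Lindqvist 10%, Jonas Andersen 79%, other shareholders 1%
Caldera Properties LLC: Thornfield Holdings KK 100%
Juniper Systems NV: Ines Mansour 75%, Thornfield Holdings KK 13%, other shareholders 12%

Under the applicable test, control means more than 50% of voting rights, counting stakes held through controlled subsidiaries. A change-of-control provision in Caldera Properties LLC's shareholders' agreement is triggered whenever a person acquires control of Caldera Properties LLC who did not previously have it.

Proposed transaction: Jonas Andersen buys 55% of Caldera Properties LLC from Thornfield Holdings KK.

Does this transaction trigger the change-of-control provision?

The purchase adds only to Jonas's holdings (Thornfield's stake shrinks), so Jonas is the only person who could newly come to control Caldera.
Jonas holds 79% of Brightwater, so Jonas controls Brightwater.
Neither Jonas nor any entity Jonas controls holds any voting interest in Caldera.
So before the transaction, Jonas does not control Caldera.
After the purchase, Jonas holds 55% of Caldera directly, and Thornfield's stake falls to 45%.
Jonas holds 55% of Caldera, so Jonas controls Caldera.
Jonas did not control Caldera before and does after, so the clause is triggered.

Yes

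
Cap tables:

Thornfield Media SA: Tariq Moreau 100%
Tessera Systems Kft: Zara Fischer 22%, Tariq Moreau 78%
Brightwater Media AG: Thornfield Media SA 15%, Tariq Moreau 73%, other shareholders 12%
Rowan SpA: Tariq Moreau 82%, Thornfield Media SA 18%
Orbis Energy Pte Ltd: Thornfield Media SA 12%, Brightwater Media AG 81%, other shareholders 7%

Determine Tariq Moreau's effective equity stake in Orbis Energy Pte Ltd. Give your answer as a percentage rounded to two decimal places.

Tariq reaches Orbis along 3 paths.
Via Thornfield: 100% × 12% = 12%.
Via Thornfield → Brightwater: 100% × 15% × 81% = 12.15%.
Via Brightwater: 73% × 81% = 59.13%.
Total: 12% + 12.15% + 59.13% = 83.28%.

83.28%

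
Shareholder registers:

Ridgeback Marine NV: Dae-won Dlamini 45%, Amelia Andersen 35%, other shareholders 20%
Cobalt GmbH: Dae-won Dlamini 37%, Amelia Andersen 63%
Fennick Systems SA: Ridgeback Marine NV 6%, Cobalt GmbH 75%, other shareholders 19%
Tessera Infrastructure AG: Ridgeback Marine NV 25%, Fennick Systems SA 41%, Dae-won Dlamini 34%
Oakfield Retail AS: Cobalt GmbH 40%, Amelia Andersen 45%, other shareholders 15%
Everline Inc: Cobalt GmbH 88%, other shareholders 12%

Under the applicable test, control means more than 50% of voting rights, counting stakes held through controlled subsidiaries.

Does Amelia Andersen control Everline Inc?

Yes

Amelia holds 63% of Cobalt, so Amelia controls Cobalt.
Cobalt holds 88% of Everline, so Amelia controls Everline.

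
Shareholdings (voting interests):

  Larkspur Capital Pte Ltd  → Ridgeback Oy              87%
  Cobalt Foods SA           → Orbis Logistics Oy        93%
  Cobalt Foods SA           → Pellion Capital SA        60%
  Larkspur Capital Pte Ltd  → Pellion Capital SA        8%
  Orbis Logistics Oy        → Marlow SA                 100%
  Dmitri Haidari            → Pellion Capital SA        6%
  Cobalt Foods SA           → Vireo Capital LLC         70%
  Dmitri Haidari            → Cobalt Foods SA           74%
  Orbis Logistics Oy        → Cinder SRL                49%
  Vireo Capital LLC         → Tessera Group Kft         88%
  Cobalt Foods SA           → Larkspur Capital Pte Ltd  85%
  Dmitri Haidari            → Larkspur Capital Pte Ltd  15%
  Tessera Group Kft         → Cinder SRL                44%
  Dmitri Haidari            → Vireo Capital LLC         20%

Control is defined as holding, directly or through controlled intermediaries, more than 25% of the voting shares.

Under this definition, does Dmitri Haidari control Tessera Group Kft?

Dmitri holds 74% of Cobalt, so Dmitri controls Cobalt.
Dmitri and Cobalt together hold 20% + 70% = 90% of Vireo, so Dmitri controls Vireo.
Vireo holds 88% of Tessera, so Dmitri controls Tessera.

Yes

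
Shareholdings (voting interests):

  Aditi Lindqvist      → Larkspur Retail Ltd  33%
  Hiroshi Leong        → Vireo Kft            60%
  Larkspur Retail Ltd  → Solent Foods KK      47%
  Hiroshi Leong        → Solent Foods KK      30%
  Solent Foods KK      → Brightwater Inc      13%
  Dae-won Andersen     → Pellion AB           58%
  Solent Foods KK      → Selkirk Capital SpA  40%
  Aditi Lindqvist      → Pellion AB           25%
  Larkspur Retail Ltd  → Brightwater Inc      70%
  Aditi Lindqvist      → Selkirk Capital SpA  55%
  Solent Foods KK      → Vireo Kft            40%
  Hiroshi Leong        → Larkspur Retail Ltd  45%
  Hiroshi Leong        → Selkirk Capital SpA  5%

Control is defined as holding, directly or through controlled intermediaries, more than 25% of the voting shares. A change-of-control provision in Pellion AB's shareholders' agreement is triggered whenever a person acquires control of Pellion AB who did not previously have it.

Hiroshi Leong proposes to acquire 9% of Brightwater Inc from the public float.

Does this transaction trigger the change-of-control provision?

No

The purchase changes only Hiroshi's holdings, so Hiroshi is the only person who could newly come to control Pellion.
Hiroshi holds 45% of Larkspur, so Hiroshi controls Larkspur.
Hiroshi and Larkspur together hold 30% + 47% = 77% of Solent, so Hiroshi controls Solent.
Solent and Hiroshi together hold 40% + 60% = 100% of Vireo, so Hiroshi controls Vireo.
Larkspur and Solent together hold 70% + 13% = 83% of Brightwater, so Hiroshi controls Brightwater.
Solent and Hiroshi together hold 40% + 5% = 45% of Selkirk, so Hiroshi controls Selkirk.
Neither Hiroshi nor any entity Hiroshi controls holds any voting interest in Pellion.
So before the transaction, Hiroshi does not control Pellion.
After the purchase, Hiroshi holds 9% of Brightwater directly.
Larkspur and Solent and Hiroshi together hold 70% + 13% + 9% = 92% of Brightwater, so Hiroshi controls Brightwater.
After the transaction, neither Hiroshi nor any entity Hiroshi controls holds a voting interest in Pellion, so Hiroshi still does not control it.
No new person acquires control, so the clause is not triggered.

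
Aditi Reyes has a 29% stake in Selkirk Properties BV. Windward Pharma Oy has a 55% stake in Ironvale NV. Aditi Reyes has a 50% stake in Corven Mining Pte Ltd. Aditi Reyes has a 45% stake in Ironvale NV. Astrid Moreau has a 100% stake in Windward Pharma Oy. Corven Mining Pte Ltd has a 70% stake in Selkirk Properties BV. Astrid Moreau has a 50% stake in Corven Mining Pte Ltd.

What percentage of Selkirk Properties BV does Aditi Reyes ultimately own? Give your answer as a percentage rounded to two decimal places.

Aditi reaches Selkirk along 2 paths.
Via Corven: 50% × 70% = 35%.
Direct stake: 29% = 29%.
Total: 35% + 29% = 64%.
Rounded: 64.00%.

64.00%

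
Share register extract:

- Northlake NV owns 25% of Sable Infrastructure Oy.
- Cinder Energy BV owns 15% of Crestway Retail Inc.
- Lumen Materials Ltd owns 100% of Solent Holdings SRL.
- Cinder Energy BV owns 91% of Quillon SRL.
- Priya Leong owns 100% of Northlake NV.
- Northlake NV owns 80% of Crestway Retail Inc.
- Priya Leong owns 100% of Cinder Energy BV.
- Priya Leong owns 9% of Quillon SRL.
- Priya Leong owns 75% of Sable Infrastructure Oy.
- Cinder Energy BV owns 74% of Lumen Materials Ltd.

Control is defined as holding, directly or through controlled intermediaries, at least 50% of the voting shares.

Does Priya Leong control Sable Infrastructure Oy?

Priya holds 100% of Northlake, so Priya controls Northlake.
Priya and Northlake together hold 75% + 25% = 100% of Sable, so Priya controls Sable.

Yes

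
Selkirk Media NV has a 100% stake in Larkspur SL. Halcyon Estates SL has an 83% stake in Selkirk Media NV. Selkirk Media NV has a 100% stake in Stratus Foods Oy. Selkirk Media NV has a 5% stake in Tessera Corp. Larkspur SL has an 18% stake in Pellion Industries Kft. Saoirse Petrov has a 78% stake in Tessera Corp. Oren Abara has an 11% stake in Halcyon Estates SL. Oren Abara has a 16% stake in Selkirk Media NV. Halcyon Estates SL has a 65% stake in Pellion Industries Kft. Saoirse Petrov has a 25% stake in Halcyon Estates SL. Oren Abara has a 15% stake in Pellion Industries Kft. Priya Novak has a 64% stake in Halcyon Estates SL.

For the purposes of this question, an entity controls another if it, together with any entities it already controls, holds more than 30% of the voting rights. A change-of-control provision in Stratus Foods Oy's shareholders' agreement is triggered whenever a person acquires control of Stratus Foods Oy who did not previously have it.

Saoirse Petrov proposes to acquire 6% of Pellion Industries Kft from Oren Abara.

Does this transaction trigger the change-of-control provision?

The purchase adds only to Saoirse's holdings (Oren's stake shrinks), so Saoirse is the only person who could newly come to control Stratus.
Saoirse holds 78% of Tessera, so Saoirse controls Tessera.
Neither Saoirse nor any entity Saoirse controls holds any voting interest in Stratus.
So before the transaction, Saoirse does not control Stratus.
After the purchase, Saoirse holds 6% of Pellion directly, and Oren's stake falls to 9%.
Saoirse's side now holds 6% of Pellion, not > 30%, so Saoirse still does not control Pellion.
After the transaction, neither Saoirse nor any entity Saoirse controls holds a voting interest in Stratus, so Saoirse still does not control it.
No new person acquires control, so the clause is not triggered.

No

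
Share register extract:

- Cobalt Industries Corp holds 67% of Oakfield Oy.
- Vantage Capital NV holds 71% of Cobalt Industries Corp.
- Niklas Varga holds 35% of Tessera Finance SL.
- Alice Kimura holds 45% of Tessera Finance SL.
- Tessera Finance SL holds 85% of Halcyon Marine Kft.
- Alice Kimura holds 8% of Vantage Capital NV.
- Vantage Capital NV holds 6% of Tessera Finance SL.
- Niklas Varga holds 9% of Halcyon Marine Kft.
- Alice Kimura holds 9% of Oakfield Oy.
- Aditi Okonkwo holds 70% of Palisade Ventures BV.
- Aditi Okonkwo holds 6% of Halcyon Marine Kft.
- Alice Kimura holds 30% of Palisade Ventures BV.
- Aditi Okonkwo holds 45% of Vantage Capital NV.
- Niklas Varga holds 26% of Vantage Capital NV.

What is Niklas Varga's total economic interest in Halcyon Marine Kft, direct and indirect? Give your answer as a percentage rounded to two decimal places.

Niklas reaches Halcyon along 3 paths.
Via Vantage → Tessera: 26% × 6% × 85% = 1.326%.
Via Tessera: 35% × 85% = 29.75%.
Direct stake: 9% = 9%.
Total: 1.326% + 29.75% + 9% = 40.076%.
Rounded: 40.08%.

40.08%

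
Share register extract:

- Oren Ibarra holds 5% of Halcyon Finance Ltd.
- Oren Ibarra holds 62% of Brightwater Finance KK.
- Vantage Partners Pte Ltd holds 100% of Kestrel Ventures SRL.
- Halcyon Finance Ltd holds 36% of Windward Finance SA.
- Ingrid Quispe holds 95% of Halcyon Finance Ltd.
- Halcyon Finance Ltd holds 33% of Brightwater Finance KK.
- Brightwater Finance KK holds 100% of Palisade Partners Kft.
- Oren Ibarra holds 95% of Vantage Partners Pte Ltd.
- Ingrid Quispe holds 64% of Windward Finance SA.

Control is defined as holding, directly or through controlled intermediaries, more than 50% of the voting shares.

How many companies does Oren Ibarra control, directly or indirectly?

Oren holds 62% of Brightwater, so Oren controls Brightwater.
Oren holds 95% of Vantage, so Oren controls Vantage.
Brightwater holds 100% of Palisade, so Oren controls Palisade.
Vantage holds 100% of Kestrel, so Oren controls Kestrel.
No other company's threshold is met.
Oren controls 4 companies.

4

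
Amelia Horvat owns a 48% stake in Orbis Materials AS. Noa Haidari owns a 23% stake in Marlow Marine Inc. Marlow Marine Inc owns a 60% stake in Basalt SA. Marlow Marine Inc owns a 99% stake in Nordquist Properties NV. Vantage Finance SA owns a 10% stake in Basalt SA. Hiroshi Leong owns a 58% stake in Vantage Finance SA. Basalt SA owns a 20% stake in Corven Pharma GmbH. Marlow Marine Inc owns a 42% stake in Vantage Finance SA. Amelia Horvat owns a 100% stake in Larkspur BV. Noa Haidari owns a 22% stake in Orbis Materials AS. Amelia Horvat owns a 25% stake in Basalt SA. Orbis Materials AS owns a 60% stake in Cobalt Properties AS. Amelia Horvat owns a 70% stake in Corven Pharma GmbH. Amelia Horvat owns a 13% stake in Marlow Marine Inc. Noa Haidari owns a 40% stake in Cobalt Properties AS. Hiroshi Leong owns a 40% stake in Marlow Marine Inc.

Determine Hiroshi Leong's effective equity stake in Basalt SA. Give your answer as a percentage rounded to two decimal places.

31.48%

Hiroshi reaches Basalt along 3 paths.
Via Marlow → Vantage: 40% × 42% × 10% = 1.68%.
Via Vantage: 58% × 10% = 5.8%.
Via Marlow: 40% × 60% = 24%.
Total: 1.68% + 5.8% + 24% = 31.48%.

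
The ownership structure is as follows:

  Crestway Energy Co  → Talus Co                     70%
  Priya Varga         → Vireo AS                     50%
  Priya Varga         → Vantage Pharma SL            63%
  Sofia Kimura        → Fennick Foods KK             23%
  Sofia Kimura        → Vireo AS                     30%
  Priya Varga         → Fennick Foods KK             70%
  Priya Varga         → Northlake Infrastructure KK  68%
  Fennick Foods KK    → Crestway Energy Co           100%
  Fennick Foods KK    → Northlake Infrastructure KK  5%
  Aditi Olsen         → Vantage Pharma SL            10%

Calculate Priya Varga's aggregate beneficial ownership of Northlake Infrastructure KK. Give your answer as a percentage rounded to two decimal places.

71.50%

Priya reaches Northlake along 2 paths.
Direct stake: 68% = 68%.
Via Fennick: 70% × 5% = 3.5%.
Total: 68% + 3.5% = 71.5%.
Rounded: 71.50%.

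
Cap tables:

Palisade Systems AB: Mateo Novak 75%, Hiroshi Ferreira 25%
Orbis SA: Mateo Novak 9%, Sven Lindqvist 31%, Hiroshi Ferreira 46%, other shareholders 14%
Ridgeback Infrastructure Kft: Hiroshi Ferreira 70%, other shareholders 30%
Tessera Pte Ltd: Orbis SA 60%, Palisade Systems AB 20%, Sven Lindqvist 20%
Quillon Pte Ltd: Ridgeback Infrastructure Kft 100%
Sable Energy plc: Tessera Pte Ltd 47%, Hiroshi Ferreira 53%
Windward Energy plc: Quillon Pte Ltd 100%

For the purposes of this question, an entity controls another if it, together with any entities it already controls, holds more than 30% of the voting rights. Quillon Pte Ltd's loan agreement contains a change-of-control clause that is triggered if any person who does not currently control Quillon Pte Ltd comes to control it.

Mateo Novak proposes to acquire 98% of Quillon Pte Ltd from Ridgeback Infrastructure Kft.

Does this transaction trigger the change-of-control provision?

The purchase adds only to Mateo's holdings (Ridgeback's stake shrinks), so Mateo is the only person who could newly come to control Quillon.
Mateo holds 75% of Palisade, so Mateo controls Palisade.
Neither Mateo nor any entity Mateo controls holds any voting interest in Quillon.
So before the transaction, Mateo does not control Quillon.
After the purchase, Mateo holds 98% of Quillon directly, and Ridgeback's stake falls to 2%.
Mateo holds 98% of Quillon, so Mateo controls Quillon.
Mateo did not control Quillon before and does after, so the clause is triggered.

Yes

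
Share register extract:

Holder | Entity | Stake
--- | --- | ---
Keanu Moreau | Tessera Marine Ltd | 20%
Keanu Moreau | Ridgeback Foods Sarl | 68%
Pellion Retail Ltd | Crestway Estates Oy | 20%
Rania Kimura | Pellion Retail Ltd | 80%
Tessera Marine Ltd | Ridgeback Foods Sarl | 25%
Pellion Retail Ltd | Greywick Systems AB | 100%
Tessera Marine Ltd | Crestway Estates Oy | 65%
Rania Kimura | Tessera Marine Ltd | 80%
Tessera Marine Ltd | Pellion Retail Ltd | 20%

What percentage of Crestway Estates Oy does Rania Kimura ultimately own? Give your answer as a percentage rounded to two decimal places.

71.20%

Rania reaches Crestway along 3 paths.
Via Tessera → Pellion: 80% × 20% × 20% = 3.2%.
Via Pellion: 80% × 20% = 16%.
Via Tessera: 80% × 65% = 52%.
Total: 3.2% + 16% + 52% = 71.2%.
Rounded: 71.20%.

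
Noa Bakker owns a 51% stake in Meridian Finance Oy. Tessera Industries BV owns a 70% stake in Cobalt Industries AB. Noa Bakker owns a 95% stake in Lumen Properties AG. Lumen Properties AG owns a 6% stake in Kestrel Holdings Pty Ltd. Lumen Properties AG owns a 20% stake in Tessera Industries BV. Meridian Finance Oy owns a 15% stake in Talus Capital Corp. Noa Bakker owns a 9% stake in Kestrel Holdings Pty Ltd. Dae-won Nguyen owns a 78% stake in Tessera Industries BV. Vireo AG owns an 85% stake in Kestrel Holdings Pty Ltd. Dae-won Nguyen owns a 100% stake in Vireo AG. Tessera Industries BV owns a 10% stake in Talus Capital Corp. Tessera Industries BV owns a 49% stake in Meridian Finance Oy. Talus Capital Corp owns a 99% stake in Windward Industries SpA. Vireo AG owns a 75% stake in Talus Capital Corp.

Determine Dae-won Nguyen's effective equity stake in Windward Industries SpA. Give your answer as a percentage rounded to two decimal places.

Dae-won reaches Windward along 3 paths.
Via Vireo → Talus: 100% × 75% × 99% = 74.25%.
Via Tessera → Meridian → Talus: 78% × 49% × 15% × 99% = 5.67567%.
Via Tessera → Talus: 78% × 10% × 99% = 7.722%.
Total: 74.25% + 5.67567% + 7.722% = 87.64767%.
Rounded: 87.65%.

87.65%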